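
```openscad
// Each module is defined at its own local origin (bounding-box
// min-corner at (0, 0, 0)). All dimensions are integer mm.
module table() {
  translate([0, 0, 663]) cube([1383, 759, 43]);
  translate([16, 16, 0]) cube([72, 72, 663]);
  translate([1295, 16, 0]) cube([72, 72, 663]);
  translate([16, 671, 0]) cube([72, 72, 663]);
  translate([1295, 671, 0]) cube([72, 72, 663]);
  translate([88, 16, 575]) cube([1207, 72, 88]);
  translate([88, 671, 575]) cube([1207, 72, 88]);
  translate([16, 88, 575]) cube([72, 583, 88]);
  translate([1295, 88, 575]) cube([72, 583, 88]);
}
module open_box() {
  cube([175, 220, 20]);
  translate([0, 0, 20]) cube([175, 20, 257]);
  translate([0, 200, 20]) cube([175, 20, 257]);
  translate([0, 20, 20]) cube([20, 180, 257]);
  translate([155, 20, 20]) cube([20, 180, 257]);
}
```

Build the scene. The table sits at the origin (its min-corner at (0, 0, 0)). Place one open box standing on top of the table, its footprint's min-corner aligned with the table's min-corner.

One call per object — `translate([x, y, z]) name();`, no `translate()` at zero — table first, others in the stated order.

table();
translate([0, 0, 706]) open_box();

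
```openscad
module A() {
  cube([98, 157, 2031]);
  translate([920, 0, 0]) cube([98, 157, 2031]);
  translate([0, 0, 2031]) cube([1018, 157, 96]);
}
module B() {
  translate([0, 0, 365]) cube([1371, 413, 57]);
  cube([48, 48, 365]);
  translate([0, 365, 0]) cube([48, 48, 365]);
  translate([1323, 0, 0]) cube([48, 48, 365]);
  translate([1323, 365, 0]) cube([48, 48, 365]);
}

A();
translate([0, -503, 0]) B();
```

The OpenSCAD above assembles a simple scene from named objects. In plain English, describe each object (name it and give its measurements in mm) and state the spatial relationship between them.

A is a door frame. The clear opening is 822 mm wide and 2031 mm high. Two 98 mm wide jambs, 157 mm deep, stand either side of the opening from the floor to the top of the opening. A 96 mm thick head sits across the top of both jambs, spanning the full outside width of the frame.

B is a bench: a 1371×413 mm seat slab, 57 mm thick, top at z = 422 mm, on four 48×48 mm square legs flush with the seat corners and standing on z = 0.

The bench is on the floor beside the door frame on its −y side.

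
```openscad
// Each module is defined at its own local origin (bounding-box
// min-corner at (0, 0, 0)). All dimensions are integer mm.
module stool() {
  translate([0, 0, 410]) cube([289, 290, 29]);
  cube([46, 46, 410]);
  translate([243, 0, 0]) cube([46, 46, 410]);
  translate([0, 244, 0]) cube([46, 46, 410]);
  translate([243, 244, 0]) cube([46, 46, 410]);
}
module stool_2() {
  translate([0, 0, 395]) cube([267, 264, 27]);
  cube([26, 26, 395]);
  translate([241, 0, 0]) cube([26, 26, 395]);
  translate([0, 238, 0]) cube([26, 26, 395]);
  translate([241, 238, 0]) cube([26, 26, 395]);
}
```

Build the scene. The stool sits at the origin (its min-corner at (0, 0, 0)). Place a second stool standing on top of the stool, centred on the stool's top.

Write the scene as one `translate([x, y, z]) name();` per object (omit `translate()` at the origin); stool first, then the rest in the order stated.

stool();
translate([11, 13, 439]) stool_2();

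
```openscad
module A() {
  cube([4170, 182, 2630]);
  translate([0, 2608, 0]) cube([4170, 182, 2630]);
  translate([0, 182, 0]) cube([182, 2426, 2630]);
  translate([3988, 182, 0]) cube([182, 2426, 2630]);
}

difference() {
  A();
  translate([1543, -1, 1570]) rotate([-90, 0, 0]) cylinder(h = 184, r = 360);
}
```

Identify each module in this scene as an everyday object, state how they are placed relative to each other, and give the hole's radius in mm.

The subtracted cylinder has r = 360 mm.

A is a house frame. The house frame has a circular hole through its front wall. The hole's radius is 360 mm.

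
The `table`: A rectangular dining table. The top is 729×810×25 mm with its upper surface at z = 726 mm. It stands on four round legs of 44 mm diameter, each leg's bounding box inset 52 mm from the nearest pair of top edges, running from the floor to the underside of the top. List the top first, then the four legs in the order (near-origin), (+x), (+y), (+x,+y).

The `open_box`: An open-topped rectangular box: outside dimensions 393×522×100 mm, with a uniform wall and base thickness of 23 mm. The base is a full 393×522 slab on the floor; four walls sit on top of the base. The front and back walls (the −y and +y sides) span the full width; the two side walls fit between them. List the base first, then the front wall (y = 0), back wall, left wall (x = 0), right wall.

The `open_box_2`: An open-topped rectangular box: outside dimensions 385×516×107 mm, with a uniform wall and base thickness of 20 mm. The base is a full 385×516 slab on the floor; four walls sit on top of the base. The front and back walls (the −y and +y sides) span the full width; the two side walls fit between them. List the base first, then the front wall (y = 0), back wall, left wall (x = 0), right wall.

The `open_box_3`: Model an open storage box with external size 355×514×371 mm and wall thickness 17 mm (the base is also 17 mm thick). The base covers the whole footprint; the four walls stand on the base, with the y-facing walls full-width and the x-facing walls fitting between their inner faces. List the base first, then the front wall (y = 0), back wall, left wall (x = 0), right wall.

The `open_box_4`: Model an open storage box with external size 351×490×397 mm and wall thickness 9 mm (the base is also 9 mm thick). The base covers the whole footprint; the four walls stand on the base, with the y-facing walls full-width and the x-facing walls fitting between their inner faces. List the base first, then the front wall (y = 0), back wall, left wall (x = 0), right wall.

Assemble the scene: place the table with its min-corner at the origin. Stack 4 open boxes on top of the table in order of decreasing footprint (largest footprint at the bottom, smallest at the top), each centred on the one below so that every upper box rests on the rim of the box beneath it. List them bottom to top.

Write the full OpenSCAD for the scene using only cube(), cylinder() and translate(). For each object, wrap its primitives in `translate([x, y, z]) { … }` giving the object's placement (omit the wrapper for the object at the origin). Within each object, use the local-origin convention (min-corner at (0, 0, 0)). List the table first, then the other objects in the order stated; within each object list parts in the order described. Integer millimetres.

translate([0, 0, 701]) cube([729, 810, 25]);
translate([74, 74, 0]) cylinder(h = 701, r = 22);
translate([655, 74, 0]) cylinder(h = 701, r = 22);
translate([74, 736, 0]) cylinder(h = 701, r = 22);
translate([655, 736, 0]) cylinder(h = 701, r = 22);
translate([168, 144, 726]) {
  cube([393, 522, 23]);
  translate([0, 0, 23]) cube([393, 23, 77]);
  translate([0, 499, 23]) cube([393, 23, 77]);
  translate([0, 23, 23]) cube([23, 476, 77]);
  translate([370, 23, 23]) cube([23, 476, 77]);
}
translate([172, 147, 826]) {
  cube([385, 516, 20]);
  translate([0, 0, 20]) cube([385, 20, 87]);
  translate([0, 496, 20]) cube([385, 20, 87]);
  translate([0, 20, 20]) cube([20, 476, 87]);
  translate([365, 20, 20]) cube([20, 476, 87]);
}
translate([187, 148, 933]) {
  cube([355, 514, 17]);
  translate([0, 0, 17]) cube([355, 17, 354]);
  translate([0, 497, 17]) cube([355, 17, 354]);
  translate([0, 17, 17]) cube([17, 480, 354]);
  translate([338, 17, 17]) cube([17, 480, 354]);
}
translate([189, 160, 1304]) {
  cube([351, 490, 9]);
  translate([0, 0, 9]) cube([351, 9, 388]);
  translate([0, 481, 9]) cube([351, 9, 388]);
  translate([0, 9, 9]) cube([9, 472, 388]);
  translate([342, 9, 9]) cube([9, 472, 388]);
}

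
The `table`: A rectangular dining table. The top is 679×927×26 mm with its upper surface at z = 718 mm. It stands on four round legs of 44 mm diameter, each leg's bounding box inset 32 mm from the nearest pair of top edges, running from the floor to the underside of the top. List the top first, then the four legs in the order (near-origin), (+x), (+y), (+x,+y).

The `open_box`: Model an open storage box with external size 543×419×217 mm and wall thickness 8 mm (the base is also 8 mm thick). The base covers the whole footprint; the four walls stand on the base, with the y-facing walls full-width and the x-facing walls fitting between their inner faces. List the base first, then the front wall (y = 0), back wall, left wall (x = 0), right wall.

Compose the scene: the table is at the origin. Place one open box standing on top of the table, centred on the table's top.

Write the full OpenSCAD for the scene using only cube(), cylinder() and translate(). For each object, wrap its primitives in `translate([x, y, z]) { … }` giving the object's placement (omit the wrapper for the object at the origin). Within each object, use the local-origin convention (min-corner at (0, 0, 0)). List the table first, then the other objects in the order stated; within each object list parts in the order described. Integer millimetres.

translate([0, 0, 692]) cube([679, 927, 26]);
translate([54, 54, 0]) cylinder(h = 692, r = 22);
translate([625, 54, 0]) cylinder(h = 692, r = 22);
translate([54, 873, 0]) cylinder(h = 692, r = 22);
translate([625, 873, 0]) cylinder(h = 692, r = 22);
translate([68, 254, 718]) {
  cube([543, 419, 8]);
  translate([0, 0, 8]) cube([543, 8, 209]);
  translate([0, 411, 8]) cube([543, 8, 209]);
  translate([0, 8, 8]) cube([8, 403, 209]);
  translate([535, 8, 8]) cube([8, 403, 209]);
}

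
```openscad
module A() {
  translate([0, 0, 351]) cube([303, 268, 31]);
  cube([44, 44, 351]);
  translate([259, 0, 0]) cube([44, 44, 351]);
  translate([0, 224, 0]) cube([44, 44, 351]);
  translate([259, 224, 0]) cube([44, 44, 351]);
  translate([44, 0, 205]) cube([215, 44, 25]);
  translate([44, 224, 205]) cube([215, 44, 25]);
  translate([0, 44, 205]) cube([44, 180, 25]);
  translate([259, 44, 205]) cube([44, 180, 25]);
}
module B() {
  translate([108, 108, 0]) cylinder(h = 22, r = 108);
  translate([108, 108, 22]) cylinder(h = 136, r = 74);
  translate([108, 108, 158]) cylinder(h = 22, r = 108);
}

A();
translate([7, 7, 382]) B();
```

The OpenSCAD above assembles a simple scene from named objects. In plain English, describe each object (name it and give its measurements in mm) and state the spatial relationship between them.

A is a simple wooden stool: a rectangular seat 303 mm (x) by 268 mm (y), 31 mm thick, top face at z = 382 mm, on four square legs, each 44×44 mm in cross-section. The legs rest on z = 0, each flush with a corner of the seat. Four stretchers, 44 mm wide and 25 mm tall, connect adjacent legs with their undersides at z = 205 mm, each running between the inner faces of the legs it joins and aligned with the legs' outer faces on the other axis.

B is a spool: two coaxial disc flanges of radius 108 mm and thickness 22 mm, joined by a core cylinder of radius 74 mm and height 136 mm. The lower flange rests on z = 0 and the three cylinders share a vertical axis.

The spool is on top of the stool.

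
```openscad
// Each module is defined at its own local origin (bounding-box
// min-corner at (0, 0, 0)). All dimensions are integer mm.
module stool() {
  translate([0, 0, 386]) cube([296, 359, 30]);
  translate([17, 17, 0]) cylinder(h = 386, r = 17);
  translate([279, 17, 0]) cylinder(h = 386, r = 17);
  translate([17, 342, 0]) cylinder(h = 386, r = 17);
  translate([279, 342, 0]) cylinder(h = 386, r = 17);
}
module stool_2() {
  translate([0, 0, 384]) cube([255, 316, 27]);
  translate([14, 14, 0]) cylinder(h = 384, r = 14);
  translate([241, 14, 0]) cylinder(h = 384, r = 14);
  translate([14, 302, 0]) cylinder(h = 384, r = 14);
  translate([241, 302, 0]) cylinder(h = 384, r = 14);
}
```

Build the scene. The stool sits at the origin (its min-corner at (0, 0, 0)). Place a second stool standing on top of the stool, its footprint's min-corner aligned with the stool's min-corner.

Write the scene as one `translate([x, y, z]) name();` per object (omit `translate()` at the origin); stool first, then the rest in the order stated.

stool();
translate([0, 0, 416]) stool_2();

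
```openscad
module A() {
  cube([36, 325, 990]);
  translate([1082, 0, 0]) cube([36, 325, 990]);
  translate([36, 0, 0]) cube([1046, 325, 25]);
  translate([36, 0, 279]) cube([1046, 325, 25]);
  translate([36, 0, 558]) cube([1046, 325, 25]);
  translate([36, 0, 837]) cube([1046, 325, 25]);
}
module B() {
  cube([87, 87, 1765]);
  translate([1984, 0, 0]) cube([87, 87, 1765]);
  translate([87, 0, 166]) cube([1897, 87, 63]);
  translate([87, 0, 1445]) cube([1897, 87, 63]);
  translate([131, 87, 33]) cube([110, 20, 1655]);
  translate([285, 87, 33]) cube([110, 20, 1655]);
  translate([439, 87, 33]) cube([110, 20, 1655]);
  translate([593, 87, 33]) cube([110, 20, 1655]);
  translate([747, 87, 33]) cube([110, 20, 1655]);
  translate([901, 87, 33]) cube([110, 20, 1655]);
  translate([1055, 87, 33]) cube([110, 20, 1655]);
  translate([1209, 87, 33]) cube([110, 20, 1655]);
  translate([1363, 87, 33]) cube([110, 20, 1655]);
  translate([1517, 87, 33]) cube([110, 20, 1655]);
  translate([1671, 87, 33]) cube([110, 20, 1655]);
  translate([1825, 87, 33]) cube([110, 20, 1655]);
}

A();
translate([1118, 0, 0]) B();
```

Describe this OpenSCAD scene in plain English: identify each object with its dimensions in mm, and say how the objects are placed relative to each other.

A is an open bookshelf. Two side panels, each 36 mm thick, 325 mm deep and 990 mm tall, stand 1118 mm apart (outside-to-outside). Between them sit 4 shelves, each 25 mm thick and 325 mm deep, spanning the full gap between the sides. The bottom shelf rests on the floor (its underside at z = 0) and the clear gap between one shelf's top and the next shelf's underside is 254 mm.

B is a fence section. Two 87×87 mm posts, 1765 mm tall, stand on the floor with a clear span of 1897 mm between their inner faces. Two horizontal rails of 87×63 mm section span the gap between the posts with their undersides at z = 166 mm and z = 1445 mm, flush with the posts' −y face. 12 pickets, each 110 mm wide, 20 mm thick and 1655 mm tall, are fixed to the +y face of the rails with their bottoms at z = 33 mm, evenly spaced across the span with equal gaps (rounded down to the nearest mm) at the −x end and between each pair — any rounding remainder accumulates at the +x end.

The fence section is against the bookshelf's +x side, with their −y faces flush.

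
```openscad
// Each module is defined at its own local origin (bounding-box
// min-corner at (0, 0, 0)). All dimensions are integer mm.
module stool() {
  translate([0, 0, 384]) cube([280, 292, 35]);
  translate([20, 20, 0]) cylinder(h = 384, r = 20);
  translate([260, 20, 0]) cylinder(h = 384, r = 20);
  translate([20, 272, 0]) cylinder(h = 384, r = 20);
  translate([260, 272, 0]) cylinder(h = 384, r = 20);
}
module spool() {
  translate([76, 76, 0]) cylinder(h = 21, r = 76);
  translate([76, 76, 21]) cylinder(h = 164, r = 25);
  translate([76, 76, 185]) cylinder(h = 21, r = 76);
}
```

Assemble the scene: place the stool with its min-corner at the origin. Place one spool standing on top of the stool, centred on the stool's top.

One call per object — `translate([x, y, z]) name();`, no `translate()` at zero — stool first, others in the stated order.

stool();
translate([64, 70, 419]) spool();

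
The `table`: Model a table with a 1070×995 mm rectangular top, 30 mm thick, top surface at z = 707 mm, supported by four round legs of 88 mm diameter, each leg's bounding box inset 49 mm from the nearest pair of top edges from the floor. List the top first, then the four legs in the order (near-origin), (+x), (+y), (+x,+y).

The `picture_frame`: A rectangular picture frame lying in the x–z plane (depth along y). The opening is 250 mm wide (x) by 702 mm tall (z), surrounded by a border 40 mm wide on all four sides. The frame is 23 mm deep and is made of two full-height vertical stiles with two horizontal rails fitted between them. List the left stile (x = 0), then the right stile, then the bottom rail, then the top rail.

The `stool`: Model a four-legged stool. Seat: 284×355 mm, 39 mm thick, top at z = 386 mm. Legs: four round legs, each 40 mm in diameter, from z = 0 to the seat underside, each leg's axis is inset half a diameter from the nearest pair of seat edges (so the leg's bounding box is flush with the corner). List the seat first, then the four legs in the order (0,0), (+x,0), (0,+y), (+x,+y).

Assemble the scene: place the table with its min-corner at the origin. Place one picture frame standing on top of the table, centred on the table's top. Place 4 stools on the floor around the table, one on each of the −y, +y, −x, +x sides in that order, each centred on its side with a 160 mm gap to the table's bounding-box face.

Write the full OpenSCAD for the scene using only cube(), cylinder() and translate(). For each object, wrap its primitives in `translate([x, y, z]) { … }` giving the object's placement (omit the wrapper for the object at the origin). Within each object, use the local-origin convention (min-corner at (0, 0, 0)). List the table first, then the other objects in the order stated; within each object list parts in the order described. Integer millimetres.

translate([0, 0, 677]) cube([1070, 995, 30]);
translate([93, 93, 0]) cylinder(h = 677, r = 44);
translate([977, 93, 0]) cylinder(h = 677, r = 44);
translate([93, 902, 0]) cylinder(h = 677, r = 44);
translate([977, 902, 0]) cylinder(h = 677, r = 44);
translate([370, 486, 707]) {
  cube([40, 23, 782]);
  translate([290, 0, 0]) cube([40, 23, 782]);
  translate([40, 0, 0]) cube([250, 23, 40]);
  translate([40, 0, 742]) cube([250, 23, 40]);
}
translate([393, -515, 0]) {
  translate([0, 0, 347]) cube([284, 355, 39]);
  translate([20, 20, 0]) cylinder(h = 347, r = 20);
  translate([264, 20, 0]) cylinder(h = 347, r = 20);
  translate([20, 335, 0]) cylinder(h = 347, r = 20);
  translate([264, 335, 0]) cylinder(h = 347, r = 20);
}
translate([393, 1155, 0]) {
  translate([0, 0, 347]) cube([284, 355, 39]);
  translate([20, 20, 0]) cylinder(h = 347, r = 20);
  translate([264, 20, 0]) cylinder(h = 347, r = 20);
  translate([20, 335, 0]) cylinder(h = 347, r = 20);
  translate([264, 335, 0]) cylinder(h = 347, r = 20);
}
translate([-444, 320, 0]) {
  translate([0, 0, 347]) cube([284, 355, 39]);
  translate([20, 20, 0]) cylinder(h = 347, r = 20);
  translate([264, 20, 0]) cylinder(h = 347, r = 20);
  translate([20, 335, 0]) cylinder(h = 347, r = 20);
  translate([264, 335, 0]) cylinder(h = 347, r = 20);
}
translate([1230, 320, 0]) {
  translate([0, 0, 347]) cube([284, 355, 39]);
  translate([20, 20, 0]) cylinder(h = 347, r = 20);
  translate([264, 20, 0]) cylinder(h = 347, r = 20);
  translate([20, 335, 0]) cylinder(h = 347, r = 20);
  translate([264, 335, 0]) cylinder(h = 347, r = 20);
}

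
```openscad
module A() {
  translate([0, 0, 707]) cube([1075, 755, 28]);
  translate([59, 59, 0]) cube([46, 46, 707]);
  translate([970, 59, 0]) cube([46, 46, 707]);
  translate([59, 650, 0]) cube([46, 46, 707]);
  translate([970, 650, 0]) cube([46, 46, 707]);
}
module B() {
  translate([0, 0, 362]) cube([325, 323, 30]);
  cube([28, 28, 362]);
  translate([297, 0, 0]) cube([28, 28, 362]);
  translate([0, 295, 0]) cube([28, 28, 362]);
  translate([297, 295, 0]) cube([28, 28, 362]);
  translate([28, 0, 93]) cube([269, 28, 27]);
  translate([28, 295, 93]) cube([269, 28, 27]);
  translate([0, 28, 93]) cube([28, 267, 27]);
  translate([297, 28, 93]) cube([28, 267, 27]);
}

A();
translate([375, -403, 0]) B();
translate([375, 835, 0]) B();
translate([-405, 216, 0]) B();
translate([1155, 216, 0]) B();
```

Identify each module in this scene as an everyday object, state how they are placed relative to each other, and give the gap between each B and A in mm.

A is a table. B is a stool. Four stools sit around the table at the −y, +y, −x, +x sides. The gap between each stool and the table is 80 mm.

Each stool's nearest face is 80 mm from the table's bounding box.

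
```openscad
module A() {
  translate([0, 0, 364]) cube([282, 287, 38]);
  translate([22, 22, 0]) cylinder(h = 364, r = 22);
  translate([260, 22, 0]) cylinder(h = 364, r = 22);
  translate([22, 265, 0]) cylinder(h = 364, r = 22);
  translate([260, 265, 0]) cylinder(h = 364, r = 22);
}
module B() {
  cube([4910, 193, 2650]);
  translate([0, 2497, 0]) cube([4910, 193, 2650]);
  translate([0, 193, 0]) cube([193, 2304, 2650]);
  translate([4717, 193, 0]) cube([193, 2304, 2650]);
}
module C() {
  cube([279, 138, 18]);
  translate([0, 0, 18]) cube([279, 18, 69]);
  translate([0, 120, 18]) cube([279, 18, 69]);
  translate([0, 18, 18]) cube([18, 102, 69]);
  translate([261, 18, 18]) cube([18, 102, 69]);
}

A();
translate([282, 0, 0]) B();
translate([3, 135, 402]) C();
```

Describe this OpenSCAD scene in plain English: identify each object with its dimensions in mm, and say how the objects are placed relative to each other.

A is a simple wooden stool: a rectangular seat 282 mm (x) by 287 mm (y), 38 mm thick, top face at z = 402 mm, on four round legs, each 44 mm in diameter. The legs rest on z = 0, each leg's axis is inset half a diameter from the nearest pair of seat edges (so the leg's bounding box is flush with the corner).

B is the wall frame of a small rectangular building: four walls, each 2650 mm tall and 193 mm thick, enclosing a footprint 4910 mm (x) by 2690 mm (y) outside-to-outside, with no floor or roof. The front and back walls (the −y and +y sides) span the full width; the two side walls fit between them.

C is an open-topped rectangular box: outside dimensions 279×138×87 mm, with a uniform wall and base thickness of 18 mm. The base is a full 279×138 slab on the floor; four walls sit on top of the base. The front and back walls (the −y and +y sides) span the full width; the two side walls fit between them.

The house frame is against the stool's +x side, with their −y faces flush. The open box is on top of the stool.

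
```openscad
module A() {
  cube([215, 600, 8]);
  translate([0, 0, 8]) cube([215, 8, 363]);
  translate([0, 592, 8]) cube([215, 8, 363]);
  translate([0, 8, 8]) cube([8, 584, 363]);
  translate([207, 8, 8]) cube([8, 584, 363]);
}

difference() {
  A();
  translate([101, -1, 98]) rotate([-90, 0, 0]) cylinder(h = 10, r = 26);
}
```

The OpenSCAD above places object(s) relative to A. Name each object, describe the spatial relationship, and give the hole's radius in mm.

A is an open box. The open box has a circular hole through its front wall. The hole's radius is 26 mm.

The subtracted cylinder has r = 26 mm.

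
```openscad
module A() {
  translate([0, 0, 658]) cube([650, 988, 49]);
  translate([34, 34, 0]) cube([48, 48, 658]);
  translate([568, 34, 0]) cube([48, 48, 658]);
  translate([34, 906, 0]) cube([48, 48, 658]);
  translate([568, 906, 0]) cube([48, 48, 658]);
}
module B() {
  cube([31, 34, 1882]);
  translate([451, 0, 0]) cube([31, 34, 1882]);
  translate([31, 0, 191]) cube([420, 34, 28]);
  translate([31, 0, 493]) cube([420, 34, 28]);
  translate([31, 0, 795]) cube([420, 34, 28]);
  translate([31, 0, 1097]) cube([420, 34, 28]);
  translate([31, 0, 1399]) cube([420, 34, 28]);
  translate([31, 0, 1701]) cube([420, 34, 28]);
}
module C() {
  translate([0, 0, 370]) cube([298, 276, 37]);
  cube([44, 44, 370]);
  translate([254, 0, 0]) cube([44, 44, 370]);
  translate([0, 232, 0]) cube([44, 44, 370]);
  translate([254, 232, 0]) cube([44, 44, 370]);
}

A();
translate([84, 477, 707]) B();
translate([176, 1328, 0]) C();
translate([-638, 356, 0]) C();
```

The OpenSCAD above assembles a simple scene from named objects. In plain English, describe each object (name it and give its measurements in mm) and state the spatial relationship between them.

A is a table: top 650 mm (x) × 988 mm (y), 49 mm thick, upper face at z = 707 mm, on four 48×48 mm square legs, each inset 34 mm from the nearest pair of top edges, running from z = 0 to the bottom of the top.

B is a wooden ladder with two side rails of 31×34 mm section and 1882 mm height, set 482 mm apart overall. Between them run 6 rectangular rungs (34 mm deep, 28 mm thick), front faces flush with the rails' −y face. The bottom of the first rung is 191 mm above the floor and each subsequent rung is 302 mm higher than the one below.

C is a four-legged stool. The seat is a 298×276×37 mm slab whose top surface is at z = 407 mm; four square legs, each 44×44 mm in cross-section, run from the floor (z = 0) to the underside of the seat, each flush with a corner of the seat.

The ladder is on top of the table, centred. Two stools sit around the table at the +y, −x sides.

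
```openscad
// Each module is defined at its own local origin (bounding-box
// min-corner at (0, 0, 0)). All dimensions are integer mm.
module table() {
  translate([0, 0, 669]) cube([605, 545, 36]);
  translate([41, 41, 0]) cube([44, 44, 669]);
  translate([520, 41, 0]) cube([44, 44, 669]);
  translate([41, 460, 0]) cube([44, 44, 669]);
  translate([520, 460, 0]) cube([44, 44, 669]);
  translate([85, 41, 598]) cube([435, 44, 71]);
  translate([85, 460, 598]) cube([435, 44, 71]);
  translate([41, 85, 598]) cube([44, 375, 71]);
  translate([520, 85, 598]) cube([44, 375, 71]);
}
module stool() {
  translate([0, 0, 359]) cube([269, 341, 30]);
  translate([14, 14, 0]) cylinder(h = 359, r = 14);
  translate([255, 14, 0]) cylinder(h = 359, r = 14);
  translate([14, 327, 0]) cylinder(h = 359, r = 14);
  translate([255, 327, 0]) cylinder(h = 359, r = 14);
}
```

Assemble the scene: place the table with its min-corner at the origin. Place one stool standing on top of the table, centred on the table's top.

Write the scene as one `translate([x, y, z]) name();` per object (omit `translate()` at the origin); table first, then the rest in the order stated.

table();
translate([168, 102, 705]) stool();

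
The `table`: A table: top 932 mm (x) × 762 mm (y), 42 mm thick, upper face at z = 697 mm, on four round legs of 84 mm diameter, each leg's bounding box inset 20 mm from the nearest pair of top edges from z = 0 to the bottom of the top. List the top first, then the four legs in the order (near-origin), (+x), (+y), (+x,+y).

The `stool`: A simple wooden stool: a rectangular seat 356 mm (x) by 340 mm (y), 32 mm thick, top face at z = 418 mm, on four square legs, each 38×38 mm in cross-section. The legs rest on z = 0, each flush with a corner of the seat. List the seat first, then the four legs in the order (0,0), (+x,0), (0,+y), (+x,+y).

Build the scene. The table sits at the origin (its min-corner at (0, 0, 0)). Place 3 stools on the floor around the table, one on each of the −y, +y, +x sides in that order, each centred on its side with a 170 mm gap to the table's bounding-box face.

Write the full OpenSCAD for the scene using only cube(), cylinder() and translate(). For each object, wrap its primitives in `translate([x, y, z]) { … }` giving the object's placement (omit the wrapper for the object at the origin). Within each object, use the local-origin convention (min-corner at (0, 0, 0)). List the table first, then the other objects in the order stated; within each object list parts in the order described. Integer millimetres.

translate([0, 0, 655]) cube([932, 762, 42]);
translate([62, 62, 0]) cylinder(h = 655, r = 42);
translate([870, 62, 0]) cylinder(h = 655, r = 42);
translate([62, 700, 0]) cylinder(h = 655, r = 42);
translate([870, 700, 0]) cylinder(h = 655, r = 42);
translate([288, -510, 0]) {
  translate([0, 0, 386]) cube([356, 340, 32]);
  cube([38, 38, 386]);
  translate([318, 0, 0]) cube([38, 38, 386]);
  translate([0, 302, 0]) cube([38, 38, 386]);
  translate([318, 302, 0]) cube([38, 38, 386]);
}
translate([288, 932, 0]) {
  translate([0, 0, 386]) cube([356, 340, 32]);
  cube([38, 38, 386]);
  translate([318, 0, 0]) cube([38, 38, 386]);
  translate([0, 302, 0]) cube([38, 38, 386]);
  translate([318, 302, 0]) cube([38, 38, 386]);
}
translate([1102, 211, 0]) {
  translate([0, 0, 386]) cube([356, 340, 32]);
  cube([38, 38, 386]);
  translate([318, 0, 0]) cube([38, 38, 386]);
  translate([0, 302, 0]) cube([38, 38, 386]);
  translate([318, 302, 0]) cube([38, 38, 386]);
}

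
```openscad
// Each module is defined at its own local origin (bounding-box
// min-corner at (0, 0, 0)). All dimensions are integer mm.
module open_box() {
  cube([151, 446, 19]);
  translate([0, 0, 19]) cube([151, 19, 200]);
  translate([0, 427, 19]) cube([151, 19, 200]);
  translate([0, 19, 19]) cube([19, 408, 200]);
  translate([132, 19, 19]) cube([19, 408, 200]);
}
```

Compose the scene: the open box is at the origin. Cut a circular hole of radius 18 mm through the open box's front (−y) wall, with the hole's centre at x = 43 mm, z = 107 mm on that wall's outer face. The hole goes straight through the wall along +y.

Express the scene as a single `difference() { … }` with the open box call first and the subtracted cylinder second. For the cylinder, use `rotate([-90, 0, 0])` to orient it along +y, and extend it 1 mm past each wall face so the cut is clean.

difference() {
  open_box();
  translate([43, -1, 107]) rotate([-90, 0, 0]) cylinder(h = 21, r = 18);
}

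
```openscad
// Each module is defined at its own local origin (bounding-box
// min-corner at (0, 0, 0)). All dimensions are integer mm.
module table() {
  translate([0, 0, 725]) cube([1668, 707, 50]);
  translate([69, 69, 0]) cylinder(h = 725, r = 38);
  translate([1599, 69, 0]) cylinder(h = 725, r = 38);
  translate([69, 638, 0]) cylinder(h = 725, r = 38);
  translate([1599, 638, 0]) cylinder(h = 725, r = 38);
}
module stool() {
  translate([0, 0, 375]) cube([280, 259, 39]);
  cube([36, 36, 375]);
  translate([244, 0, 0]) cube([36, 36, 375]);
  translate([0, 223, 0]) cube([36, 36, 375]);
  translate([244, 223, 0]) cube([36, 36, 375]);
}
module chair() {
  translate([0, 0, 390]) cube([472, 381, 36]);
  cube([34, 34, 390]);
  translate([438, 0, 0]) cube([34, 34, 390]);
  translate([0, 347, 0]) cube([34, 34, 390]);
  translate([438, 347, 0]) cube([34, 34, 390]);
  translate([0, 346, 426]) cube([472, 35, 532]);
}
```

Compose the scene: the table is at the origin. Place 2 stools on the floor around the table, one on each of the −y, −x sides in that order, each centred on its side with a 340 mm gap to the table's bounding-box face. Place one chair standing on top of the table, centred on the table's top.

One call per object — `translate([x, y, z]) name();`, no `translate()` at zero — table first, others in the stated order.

table();
translate([694, -599, 0]) stool();
translate([-620, 224, 0]) stool();
translate([598, 163, 775]) chair();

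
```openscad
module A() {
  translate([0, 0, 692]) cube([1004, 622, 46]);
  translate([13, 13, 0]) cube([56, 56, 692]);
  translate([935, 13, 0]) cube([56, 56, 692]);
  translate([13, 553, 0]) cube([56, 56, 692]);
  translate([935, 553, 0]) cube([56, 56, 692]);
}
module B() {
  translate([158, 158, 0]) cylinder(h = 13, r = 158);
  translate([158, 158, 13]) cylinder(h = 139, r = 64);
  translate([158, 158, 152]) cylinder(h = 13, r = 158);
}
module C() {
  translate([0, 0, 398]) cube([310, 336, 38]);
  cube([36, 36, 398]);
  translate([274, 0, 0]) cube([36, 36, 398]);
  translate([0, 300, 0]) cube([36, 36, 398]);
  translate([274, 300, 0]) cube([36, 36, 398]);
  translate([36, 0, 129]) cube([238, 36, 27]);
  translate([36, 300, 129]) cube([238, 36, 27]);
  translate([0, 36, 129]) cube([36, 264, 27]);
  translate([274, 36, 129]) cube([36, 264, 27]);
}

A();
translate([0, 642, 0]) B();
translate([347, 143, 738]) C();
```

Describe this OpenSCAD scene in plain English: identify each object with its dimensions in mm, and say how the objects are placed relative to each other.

A is a table with a 1004×622 mm rectangular top, 46 mm thick, top surface at z = 738 mm, supported by four 56×56 mm square legs, each inset 13 mm from the nearest pair of top edges, running from the floor.

B is a spool: two coaxial disc flanges of radius 158 mm and thickness 13 mm, joined by a core cylinder of radius 64 mm and height 139 mm. The lower flange rests on z = 0 and the three cylinders share a vertical axis.

C is a four-legged stool. The seat is a 310×336×38 mm slab whose top surface is at z = 436 mm; four square legs, each 36×36 mm in cross-section, run from the floor (z = 0) to the underside of the seat, each flush with a corner of the seat. Four stretchers, 36 mm wide and 27 mm tall, connect adjacent legs with their undersides at z = 129 mm, each running between the inner faces of the legs it joins and aligned with the legs' outer faces on the other axis.

The spool is on the floor beside the table on its +y side. The stool is on top of the table, centred.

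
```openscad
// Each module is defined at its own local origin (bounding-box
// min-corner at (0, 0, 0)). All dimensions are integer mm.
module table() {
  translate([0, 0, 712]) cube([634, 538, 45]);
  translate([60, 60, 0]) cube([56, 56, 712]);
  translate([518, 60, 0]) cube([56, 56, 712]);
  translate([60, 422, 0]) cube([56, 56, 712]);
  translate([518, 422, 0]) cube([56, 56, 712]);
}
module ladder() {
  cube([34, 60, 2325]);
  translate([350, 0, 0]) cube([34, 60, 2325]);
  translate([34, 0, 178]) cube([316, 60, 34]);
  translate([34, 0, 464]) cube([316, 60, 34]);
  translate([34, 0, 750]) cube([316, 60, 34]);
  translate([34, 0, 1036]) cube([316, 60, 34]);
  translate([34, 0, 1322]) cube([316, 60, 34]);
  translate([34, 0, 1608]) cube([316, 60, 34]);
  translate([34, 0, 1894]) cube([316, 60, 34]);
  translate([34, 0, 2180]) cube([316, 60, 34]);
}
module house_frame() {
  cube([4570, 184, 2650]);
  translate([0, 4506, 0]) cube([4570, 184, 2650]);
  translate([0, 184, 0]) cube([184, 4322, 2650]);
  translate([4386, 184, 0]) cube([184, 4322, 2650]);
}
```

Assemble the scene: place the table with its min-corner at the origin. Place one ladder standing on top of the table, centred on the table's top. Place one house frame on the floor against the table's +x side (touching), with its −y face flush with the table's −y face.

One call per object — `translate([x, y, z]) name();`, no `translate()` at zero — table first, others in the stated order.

table();
translate([125, 239, 757]) ladder();
translate([634, 0, 0]) house_frame();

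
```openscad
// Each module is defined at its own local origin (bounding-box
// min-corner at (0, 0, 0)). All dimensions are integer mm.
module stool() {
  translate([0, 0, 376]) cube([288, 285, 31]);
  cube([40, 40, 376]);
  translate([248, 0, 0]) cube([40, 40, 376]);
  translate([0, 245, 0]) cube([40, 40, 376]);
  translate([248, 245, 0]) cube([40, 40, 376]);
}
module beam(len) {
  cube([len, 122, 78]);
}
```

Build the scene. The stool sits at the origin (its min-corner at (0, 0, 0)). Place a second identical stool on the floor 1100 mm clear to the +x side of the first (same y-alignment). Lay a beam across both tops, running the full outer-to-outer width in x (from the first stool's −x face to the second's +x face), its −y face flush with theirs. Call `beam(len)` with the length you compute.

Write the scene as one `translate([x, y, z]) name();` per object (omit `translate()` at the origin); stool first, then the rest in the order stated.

stool();
translate([1388, 0, 0]) stool();
translate([0, 0, 407]) beam(1676);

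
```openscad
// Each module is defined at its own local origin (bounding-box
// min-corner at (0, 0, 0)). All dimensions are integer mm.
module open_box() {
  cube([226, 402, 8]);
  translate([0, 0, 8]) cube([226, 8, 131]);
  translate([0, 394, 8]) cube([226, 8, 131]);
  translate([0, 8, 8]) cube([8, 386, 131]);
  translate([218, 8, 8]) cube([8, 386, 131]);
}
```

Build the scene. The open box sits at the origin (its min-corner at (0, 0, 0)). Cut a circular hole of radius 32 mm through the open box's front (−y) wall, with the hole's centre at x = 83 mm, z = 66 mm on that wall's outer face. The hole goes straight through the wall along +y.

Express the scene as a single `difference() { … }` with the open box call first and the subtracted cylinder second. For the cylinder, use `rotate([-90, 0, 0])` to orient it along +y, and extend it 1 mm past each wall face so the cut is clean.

difference() {
  open_box();
  translate([83, -1, 66]) rotate([-90, 0, 0]) cylinder(h = 10, r = 32);
}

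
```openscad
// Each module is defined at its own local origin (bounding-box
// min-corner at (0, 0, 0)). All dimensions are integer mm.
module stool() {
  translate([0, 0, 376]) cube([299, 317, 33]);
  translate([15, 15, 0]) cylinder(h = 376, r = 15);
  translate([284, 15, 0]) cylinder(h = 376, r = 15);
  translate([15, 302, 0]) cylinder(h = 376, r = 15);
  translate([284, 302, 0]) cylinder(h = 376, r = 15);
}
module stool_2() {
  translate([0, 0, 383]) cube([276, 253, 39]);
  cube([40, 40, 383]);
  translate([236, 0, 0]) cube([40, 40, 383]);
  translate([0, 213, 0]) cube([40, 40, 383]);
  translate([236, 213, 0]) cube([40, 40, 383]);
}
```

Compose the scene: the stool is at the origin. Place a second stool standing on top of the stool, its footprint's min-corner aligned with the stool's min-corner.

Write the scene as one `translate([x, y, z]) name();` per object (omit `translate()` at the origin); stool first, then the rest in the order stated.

stool();
translate([0, 0, 409]) stool_2();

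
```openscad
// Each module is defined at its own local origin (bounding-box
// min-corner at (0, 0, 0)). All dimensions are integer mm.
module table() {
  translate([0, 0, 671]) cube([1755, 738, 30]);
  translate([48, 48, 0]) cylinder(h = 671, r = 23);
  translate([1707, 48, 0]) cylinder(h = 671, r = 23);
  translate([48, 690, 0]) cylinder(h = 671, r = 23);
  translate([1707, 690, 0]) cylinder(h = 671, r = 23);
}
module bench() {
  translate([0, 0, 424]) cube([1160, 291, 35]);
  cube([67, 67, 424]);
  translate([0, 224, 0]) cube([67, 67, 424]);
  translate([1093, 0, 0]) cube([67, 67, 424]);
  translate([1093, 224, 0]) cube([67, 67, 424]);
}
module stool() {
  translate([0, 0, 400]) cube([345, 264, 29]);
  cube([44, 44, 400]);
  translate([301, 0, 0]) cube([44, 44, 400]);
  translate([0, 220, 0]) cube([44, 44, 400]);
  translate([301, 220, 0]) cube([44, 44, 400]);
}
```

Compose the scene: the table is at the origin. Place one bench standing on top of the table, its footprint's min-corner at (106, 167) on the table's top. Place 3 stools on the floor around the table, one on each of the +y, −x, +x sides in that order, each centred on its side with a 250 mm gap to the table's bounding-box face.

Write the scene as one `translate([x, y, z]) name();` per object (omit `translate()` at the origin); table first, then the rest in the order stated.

table();
translate([106, 167, 701]) bench();
translate([705, 988, 0]) stool();
translate([-595, 237, 0]) stool();
translate([2005, 237, 0]) stool();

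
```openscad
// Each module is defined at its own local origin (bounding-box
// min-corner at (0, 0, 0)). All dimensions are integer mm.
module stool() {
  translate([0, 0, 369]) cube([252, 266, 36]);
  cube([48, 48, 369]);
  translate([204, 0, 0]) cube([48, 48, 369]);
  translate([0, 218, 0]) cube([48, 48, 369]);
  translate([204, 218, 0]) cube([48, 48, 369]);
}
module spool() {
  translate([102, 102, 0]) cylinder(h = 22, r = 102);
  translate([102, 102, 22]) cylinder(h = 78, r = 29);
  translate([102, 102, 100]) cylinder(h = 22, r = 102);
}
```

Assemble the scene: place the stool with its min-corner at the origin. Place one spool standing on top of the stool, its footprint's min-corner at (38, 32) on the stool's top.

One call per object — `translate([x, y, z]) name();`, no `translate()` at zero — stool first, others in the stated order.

stool();
translate([38, 32, 405]) spool();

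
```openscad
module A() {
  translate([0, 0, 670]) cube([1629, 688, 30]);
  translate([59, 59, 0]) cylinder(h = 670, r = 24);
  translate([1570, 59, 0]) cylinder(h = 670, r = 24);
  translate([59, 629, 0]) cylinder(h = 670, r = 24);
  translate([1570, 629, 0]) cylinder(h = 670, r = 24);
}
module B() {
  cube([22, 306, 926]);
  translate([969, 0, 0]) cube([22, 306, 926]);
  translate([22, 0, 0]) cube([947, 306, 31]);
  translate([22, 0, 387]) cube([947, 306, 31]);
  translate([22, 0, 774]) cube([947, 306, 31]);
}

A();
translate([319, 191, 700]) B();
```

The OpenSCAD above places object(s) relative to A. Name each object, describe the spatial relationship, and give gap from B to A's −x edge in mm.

A is a table. B is a bookshelf. The bookshelf is on top of the table, centred. The gap from the bookshelf to the table's −x edge is 319 mm.

The bookshelf's min-x is at 319; the table's min-x is 0; gap = 319 mm.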